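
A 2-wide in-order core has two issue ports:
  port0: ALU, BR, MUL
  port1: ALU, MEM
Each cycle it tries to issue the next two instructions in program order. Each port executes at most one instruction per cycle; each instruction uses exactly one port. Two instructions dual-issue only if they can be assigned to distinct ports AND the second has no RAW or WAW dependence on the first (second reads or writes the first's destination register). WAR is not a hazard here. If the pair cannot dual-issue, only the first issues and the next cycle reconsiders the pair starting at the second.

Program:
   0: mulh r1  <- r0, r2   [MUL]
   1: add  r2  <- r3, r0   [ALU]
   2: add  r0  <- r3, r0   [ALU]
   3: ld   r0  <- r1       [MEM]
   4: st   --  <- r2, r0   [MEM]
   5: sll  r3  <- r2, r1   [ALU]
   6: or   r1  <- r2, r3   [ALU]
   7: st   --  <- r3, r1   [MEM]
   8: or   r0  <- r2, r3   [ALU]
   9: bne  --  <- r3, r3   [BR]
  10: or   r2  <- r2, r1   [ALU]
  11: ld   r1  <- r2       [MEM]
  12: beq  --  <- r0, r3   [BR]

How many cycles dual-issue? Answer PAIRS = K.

PAIRS = 5

  cy0 -> i0/i1 (mulh/add) pair
  cy1 -> i2 (add) WAW r0
  cy2 -> i3 (ld) no-port MEM/MEM
  cy3 -> i4/i5 (st/sll) pair
  cy4 -> i6 (or) RAW r1
  cy5 -> i7/i8 (st/or) pair
  cy6 -> i9/i10 (bne/or) pair
  cy7 -> i11/i12 (ld/beq) pair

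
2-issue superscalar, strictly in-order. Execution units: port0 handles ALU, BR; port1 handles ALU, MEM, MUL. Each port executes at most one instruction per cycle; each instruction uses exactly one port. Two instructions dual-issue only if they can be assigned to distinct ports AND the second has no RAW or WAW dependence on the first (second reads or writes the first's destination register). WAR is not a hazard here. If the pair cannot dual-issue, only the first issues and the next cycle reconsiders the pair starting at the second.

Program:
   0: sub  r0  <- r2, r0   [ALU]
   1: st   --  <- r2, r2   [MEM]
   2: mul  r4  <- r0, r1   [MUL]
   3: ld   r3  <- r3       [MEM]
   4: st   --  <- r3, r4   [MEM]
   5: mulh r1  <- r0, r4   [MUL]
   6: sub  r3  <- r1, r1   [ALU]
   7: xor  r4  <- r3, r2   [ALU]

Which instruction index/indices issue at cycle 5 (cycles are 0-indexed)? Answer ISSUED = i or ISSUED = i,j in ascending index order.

ISSUED = 6

  cy0 -> i0/i1 (sub st) dual
  cy1 -> i2 (mul) no-port MUL/MEM
  cy2 -> i3 (ld) no-port MEM/MEM
  cy3 -> i4 (st) no-port MEM/MUL
  cy4 -> i5 (mulh) RAW r1
  cy5 -> i6 (sub) RAW r3
  cy6 -> i7 (xor) tail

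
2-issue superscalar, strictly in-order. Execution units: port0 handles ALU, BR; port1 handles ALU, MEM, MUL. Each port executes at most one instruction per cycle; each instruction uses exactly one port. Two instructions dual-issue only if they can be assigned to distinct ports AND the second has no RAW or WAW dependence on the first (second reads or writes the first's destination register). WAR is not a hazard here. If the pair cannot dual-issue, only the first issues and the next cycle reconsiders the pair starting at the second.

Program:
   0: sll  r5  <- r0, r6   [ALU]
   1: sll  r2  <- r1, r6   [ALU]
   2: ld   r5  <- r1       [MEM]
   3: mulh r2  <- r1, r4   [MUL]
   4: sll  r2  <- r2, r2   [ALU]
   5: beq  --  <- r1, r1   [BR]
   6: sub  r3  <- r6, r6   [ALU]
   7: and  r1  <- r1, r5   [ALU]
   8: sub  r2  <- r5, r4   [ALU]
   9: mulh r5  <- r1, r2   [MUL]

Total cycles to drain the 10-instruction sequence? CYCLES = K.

CYCLES = 7

t=0 i0&i1:sll.ALU/sll.ALU ; pair
t=1 i2:ld.MEM ; no-port MEM/MUL
t=2 i3:mulh.MUL ; RAW+WAW r2
t=3 i4&i5:sll.ALU/beq.BR ; pair
t=4 i6&i7:sub.ALU/and.ALU ; pair
t=5 i8:sub.ALU ; RAW r2
t=6 i9:mulh.MUL ; tail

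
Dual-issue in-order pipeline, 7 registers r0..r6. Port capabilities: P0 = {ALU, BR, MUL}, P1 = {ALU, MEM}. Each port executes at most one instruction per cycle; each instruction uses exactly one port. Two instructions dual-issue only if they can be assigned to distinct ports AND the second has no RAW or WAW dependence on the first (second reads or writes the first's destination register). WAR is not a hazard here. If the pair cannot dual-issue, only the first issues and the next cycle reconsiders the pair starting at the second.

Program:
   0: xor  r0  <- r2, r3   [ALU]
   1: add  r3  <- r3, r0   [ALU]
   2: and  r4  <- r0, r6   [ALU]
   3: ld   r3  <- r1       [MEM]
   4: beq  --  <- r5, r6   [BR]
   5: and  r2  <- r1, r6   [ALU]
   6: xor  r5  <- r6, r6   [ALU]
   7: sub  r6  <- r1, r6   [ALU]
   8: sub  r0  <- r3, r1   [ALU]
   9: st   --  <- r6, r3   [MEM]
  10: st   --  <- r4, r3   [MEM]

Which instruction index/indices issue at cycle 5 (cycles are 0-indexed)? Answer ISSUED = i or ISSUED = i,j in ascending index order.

[0] i0  xor.ALU  -- RAW r0
[1] i1/i2  add.ALU+and.ALU  -- pair
[2] i3/i4  ld.MEM+beq.BR  -- pair
[3] i5/i6  and.ALU+xor.ALU  -- pair
[4] i7/i8  sub.ALU+sub.ALU  -- pair
[5] i9  st.MEM  -- no-port MEM/MEM
[6] i10  st.MEM  -- tail

ISSUED = 9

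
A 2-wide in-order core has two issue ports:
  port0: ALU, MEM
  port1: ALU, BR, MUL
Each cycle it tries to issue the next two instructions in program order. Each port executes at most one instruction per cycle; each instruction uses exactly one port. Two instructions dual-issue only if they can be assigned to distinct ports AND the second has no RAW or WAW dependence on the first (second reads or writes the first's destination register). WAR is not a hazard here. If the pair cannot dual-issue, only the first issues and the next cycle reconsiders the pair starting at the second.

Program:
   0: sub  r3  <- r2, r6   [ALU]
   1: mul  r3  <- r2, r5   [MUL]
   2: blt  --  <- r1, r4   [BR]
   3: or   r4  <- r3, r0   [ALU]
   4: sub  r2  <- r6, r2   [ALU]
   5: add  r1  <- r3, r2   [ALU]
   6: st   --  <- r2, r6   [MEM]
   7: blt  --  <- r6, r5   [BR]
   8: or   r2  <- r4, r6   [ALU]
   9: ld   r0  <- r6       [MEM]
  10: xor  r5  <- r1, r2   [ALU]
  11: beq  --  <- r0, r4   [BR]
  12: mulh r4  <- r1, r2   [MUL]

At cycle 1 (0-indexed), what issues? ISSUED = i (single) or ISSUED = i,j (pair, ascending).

[0] i0  sub.ALU  -- WAW r3
[1] i1  mul.MUL  -- no-port MUL/BR
[2] i2&i3  blt.BR+or.ALU  -- pair
[3] i4  sub.ALU  -- RAW r2
[4] i5&i6  add.ALU+st.MEM  -- pair
[5] i7&i8  blt.BR+or.ALU  -- pair
[6] i9&i10  ld.MEM+xor.ALU  -- pair
[7] i11  beq.BR  -- no-port BR/MUL
[8] i12  mulh.MUL  -- tail

ISSUED = 1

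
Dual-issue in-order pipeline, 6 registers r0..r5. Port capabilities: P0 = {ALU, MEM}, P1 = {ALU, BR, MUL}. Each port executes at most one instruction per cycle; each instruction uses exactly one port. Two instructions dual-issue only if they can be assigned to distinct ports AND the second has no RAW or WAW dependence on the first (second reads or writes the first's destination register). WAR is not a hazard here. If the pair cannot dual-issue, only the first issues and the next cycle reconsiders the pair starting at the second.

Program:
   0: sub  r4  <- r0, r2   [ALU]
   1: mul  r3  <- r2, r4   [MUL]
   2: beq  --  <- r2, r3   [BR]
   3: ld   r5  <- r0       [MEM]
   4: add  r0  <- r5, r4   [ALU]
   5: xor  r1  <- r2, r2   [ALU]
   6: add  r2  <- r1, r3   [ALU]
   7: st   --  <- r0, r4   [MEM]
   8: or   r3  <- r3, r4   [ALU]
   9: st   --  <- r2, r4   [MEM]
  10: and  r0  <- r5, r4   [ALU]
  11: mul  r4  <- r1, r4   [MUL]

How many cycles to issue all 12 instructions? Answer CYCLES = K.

0. sub @i0  | RAW r4
1. mul @i1  | no-port MUL/BR
2. beq ld @i2/i3  | 2-wide
3. add xor @i4/i5  | 2-wide
4. add st @i6/i7  | 2-wide
5. or st @i8/i9  | 2-wide
6. and mul @i10/i11  | 2-wide

CYCLES = 7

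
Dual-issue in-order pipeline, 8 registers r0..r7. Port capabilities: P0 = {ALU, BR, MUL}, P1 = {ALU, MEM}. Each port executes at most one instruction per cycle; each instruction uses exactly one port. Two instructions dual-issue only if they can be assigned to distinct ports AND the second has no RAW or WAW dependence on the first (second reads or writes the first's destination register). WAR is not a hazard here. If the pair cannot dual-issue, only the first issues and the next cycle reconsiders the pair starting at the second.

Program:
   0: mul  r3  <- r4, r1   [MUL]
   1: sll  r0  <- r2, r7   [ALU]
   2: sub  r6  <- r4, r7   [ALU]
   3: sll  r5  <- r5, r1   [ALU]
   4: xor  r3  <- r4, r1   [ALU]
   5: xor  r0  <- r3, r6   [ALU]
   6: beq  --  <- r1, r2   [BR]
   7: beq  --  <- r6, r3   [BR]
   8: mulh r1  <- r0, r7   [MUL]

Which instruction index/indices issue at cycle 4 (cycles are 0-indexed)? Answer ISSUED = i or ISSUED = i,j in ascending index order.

ISSUED = 7

#0 head=0: mul/sll i0&i1 dual
#1 head=2: sub/sll i2&i3 dual
#2 head=4: xor i4 RAW r3
#3 head=5: xor/beq i5&i6 dual
#4 head=7: beq i7 no-port BR/MUL
#5 head=8: mulh i8 tail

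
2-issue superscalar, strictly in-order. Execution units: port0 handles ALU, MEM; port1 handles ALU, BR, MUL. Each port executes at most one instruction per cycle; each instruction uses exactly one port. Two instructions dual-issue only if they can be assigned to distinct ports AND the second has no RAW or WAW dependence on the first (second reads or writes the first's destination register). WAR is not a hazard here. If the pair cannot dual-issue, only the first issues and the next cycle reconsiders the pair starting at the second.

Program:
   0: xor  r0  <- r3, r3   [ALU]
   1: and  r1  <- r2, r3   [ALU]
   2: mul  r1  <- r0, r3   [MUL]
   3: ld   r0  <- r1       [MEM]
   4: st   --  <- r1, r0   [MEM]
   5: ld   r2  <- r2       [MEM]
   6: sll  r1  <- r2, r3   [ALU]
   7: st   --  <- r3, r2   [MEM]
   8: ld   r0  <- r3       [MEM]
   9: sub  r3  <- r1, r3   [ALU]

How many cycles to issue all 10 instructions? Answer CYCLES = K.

[0] i0/i1  xor.ALU+and.ALU  -- 2-wide
[1] i2  mul.MUL  -- RAW r1
[2] i3  ld.MEM  -- no-port MEM/MEM
[3] i4  st.MEM  -- no-port MEM/MEM
[4] i5  ld.MEM  -- RAW r2
[5] i6/i7  sll.ALU+st.MEM  -- 2-wide
[6] i8/i9  ld.MEM+sub.ALU  -- 2-wide

CYCLES = 7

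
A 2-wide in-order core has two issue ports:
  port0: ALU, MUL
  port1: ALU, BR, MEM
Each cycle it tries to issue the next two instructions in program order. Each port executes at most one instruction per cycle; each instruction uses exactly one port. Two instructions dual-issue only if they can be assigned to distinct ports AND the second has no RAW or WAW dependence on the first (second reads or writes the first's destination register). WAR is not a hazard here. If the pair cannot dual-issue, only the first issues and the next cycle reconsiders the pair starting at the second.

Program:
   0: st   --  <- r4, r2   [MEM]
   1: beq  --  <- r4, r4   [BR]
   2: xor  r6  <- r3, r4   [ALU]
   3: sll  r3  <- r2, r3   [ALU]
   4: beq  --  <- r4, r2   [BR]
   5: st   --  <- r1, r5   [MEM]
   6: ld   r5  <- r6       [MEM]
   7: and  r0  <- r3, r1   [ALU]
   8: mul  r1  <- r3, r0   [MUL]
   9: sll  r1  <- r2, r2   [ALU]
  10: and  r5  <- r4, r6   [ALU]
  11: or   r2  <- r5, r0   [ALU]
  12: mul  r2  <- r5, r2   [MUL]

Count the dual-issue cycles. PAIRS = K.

c0: i0 st  no-port MEM/BR
c1: i1+i2 beq;xor  dual
c2: i3+i4 sll;beq  dual
c3: i5 st  no-port MEM/MEM
c4: i6+i7 ld;and  dual
c5: i8 mul  WAW r1
c6: i9+i10 sll;and  dual
c7: i11 or  RAW+WAW r2
c8: i12 mul  tail

PAIRS = 4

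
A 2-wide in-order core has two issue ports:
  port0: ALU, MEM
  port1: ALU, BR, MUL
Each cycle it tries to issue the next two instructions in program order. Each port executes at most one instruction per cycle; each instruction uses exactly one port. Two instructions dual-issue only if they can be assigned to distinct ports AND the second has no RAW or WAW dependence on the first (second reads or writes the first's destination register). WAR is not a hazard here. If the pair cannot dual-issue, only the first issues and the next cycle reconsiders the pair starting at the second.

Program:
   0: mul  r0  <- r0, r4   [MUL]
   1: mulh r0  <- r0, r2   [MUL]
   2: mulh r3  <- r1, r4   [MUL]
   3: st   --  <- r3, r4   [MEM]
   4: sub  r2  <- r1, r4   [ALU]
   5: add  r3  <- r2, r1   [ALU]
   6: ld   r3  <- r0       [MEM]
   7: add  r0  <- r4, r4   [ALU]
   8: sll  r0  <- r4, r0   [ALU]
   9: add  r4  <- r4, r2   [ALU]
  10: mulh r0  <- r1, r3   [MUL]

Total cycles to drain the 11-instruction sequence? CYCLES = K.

CYCLES = 8

0. mul @i0  | no-port MUL/MUL
1. mulh @i1  | no-port MUL/MUL
2. mulh @i2  | RAW r3
3. st/sub @i3+i4  | pair
4. add @i5  | WAW r3
5. ld/add @i6+i7  | pair
6. sll/add @i8+i9  | pair
7. mulh @i10  | tail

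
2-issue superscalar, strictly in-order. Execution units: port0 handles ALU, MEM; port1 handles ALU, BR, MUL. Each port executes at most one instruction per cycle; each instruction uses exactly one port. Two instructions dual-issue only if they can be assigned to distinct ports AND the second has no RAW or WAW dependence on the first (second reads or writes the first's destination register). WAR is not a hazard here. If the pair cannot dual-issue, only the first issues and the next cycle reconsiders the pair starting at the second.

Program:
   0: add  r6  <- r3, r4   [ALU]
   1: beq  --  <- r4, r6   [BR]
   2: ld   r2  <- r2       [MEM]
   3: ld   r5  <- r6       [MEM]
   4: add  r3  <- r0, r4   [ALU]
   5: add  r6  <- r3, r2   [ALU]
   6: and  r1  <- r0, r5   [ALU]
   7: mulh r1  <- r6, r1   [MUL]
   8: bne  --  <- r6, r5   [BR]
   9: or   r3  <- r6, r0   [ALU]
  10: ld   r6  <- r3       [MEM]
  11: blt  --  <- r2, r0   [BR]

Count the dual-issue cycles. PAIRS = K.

PAIRS = 5

c0: i0 add.ALU  RAW r6
c1: i1&i2 beq.BR;ld.MEM  2-wide
c2: i3&i4 ld.MEM;add.ALU  2-wide
c3: i5&i6 add.ALU;and.ALU  2-wide
c4: i7 mulh.MUL  no-port MUL/BR
c5: i8&i9 bne.BR;or.ALU  2-wide
c6: i10&i11 ld.MEM;blt.BR  2-wide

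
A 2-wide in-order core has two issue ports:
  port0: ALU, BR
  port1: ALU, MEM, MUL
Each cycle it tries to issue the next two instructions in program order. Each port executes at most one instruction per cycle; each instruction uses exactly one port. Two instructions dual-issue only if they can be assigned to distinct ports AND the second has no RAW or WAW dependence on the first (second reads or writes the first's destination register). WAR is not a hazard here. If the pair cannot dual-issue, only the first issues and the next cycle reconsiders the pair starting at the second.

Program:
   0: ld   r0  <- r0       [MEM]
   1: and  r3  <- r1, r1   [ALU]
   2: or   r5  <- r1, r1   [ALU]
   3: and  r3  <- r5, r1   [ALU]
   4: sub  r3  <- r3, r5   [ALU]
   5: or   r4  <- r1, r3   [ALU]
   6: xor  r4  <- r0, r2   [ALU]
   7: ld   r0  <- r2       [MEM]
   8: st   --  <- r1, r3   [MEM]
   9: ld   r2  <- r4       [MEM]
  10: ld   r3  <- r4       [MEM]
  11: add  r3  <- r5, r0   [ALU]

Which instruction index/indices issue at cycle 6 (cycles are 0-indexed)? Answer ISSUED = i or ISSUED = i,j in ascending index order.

#0 head=0: ld.MEM+and.ALU i0/i1 2-wide
#1 head=2: or.ALU i2 RAW r5
#2 head=3: and.ALU i3 RAW+WAW r3
#3 head=4: sub.ALU i4 RAW r3
#4 head=5: or.ALU i5 WAW r4
#5 head=6: xor.ALU+ld.MEM i6/i7 2-wide
#6 head=8: st.MEM i8 no-port MEM/MEM
#7 head=9: ld.MEM i9 no-port MEM/MEM
#8 head=10: ld.MEM i10 WAW r3
#9 head=11: add.ALU i11 tail

ISSUED = 8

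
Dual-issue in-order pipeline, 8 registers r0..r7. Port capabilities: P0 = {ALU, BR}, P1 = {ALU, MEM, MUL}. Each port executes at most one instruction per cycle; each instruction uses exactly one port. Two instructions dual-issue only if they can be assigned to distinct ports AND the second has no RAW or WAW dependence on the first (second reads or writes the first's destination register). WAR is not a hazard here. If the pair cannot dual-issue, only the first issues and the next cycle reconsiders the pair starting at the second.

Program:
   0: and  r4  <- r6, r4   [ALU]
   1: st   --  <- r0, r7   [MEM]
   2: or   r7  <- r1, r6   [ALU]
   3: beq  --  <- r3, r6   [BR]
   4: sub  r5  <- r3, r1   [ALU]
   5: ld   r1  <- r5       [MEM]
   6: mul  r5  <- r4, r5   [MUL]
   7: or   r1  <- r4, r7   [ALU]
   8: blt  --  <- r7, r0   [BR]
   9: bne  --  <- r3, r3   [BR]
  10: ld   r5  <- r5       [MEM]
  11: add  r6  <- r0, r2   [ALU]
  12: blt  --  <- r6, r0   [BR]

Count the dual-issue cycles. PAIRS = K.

PAIRS = 4

#0 head=0: and;st i0,i1 2-wide
#1 head=2: or;beq i2,i3 2-wide
#2 head=4: sub i4 RAW r5
#3 head=5: ld i5 no-port MEM/MUL
#4 head=6: mul;or i6,i7 2-wide
#5 head=8: blt i8 no-port BR/BR
#6 head=9: bne;ld i9,i10 2-wide
#7 head=11: add i11 RAW r6
#8 head=12: blt i12 tail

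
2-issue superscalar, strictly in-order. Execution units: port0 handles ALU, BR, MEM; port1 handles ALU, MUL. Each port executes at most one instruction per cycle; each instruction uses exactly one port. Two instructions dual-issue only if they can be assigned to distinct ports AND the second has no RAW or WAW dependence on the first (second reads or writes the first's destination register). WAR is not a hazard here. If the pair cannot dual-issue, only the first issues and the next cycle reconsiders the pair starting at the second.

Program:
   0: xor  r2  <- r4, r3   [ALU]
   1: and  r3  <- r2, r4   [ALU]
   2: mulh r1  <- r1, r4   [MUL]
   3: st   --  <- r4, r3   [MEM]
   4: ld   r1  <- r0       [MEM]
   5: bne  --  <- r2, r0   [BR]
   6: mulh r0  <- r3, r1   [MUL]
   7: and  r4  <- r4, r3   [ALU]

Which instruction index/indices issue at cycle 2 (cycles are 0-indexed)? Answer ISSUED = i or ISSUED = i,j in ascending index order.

t=0 i0:xor.ALU ; RAW r2
t=1 i1,i2:and.ALU mulh.MUL ; dual
t=2 i3:st.MEM ; no-port MEM/MEM
t=3 i4:ld.MEM ; no-port MEM/BR
t=4 i5,i6:bne.BR mulh.MUL ; dual
t=5 i7:and.ALU ; tail

ISSUED = 3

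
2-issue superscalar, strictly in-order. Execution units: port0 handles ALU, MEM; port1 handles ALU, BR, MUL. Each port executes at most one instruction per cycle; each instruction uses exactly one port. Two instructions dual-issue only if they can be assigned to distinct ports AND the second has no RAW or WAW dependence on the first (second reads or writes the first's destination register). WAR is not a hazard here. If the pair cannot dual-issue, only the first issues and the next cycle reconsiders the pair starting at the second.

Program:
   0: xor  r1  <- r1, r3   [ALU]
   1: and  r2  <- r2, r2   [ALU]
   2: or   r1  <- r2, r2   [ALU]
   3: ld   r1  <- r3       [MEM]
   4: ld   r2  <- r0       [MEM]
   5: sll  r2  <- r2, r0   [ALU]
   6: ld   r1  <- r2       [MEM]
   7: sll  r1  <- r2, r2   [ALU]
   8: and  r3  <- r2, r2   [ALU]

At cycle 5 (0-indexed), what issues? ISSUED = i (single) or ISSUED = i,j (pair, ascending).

#0 head=0: xor and i0/i1 dual
#1 head=2: or i2 WAW r1
#2 head=3: ld i3 no-port MEM/MEM
#3 head=4: ld i4 RAW+WAW r2
#4 head=5: sll i5 RAW r2
#5 head=6: ld i6 WAW r1
#6 head=7: sll and i7/i8 dual

ISSUED = 6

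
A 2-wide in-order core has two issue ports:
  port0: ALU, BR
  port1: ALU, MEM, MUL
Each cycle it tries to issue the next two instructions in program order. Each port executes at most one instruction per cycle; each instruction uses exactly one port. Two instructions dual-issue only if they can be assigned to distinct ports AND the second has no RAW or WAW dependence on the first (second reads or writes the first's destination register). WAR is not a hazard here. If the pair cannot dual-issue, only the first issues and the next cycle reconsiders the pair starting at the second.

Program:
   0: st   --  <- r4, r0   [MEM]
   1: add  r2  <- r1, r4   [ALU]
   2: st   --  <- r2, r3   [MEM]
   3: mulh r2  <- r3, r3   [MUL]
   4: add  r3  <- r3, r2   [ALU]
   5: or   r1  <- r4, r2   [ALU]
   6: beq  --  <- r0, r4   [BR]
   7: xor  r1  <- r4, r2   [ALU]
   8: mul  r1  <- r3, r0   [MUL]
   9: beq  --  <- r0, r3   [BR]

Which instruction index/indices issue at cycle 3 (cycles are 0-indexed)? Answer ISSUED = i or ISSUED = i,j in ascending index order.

c0: i0+i1 st.MEM add.ALU  dual
c1: i2 st.MEM  no-port MEM/MUL
c2: i3 mulh.MUL  RAW r2
c3: i4+i5 add.ALU or.ALU  dual
c4: i6+i7 beq.BR xor.ALU  dual
c5: i8+i9 mul.MUL beq.BR  dual

ISSUED = 4,5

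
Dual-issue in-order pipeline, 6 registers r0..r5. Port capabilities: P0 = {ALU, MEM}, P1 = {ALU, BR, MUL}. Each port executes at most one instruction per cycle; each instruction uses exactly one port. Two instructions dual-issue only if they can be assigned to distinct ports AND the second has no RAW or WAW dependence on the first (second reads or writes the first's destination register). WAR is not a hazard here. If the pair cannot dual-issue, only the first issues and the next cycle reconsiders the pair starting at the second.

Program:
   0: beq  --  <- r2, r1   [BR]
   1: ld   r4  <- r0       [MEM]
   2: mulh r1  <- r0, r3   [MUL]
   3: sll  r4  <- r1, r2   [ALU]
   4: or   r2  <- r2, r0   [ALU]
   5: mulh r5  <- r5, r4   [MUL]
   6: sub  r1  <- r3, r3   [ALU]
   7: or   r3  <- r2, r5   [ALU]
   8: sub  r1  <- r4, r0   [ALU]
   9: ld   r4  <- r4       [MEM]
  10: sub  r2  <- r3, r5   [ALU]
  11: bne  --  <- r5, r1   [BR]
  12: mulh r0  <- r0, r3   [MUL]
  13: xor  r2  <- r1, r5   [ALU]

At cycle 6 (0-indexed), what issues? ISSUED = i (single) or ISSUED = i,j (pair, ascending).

c0: i0,i1 beq ld  2-wide
c1: i2 mulh  RAW r1
c2: i3,i4 sll or  2-wide
c3: i5,i6 mulh sub  2-wide
c4: i7,i8 or sub  2-wide
c5: i9,i10 ld sub  2-wide
c6: i11 bne  no-port BR/MUL
c7: i12,i13 mulh xor  2-wide

ISSUED = 11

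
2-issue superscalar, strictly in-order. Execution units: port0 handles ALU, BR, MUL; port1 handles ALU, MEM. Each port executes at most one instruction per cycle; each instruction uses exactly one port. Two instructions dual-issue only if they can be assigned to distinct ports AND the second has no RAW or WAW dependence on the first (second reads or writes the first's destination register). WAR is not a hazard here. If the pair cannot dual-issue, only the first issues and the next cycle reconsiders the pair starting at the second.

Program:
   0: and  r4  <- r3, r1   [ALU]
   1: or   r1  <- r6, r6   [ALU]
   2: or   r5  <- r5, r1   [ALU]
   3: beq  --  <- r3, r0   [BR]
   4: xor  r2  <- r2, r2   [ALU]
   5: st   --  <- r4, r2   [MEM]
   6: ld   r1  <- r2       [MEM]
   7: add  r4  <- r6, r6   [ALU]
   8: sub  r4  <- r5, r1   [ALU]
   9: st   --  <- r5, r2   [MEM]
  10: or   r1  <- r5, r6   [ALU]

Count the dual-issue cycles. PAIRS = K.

PAIRS = 4

t=0 i0+i1:and or ; 2-wide
t=1 i2+i3:or beq ; 2-wide
t=2 i4:xor ; RAW r2
t=3 i5:st ; no-port MEM/MEM
t=4 i6+i7:ld add ; 2-wide
t=5 i8+i9:sub st ; 2-wide
t=6 i10:or ; tail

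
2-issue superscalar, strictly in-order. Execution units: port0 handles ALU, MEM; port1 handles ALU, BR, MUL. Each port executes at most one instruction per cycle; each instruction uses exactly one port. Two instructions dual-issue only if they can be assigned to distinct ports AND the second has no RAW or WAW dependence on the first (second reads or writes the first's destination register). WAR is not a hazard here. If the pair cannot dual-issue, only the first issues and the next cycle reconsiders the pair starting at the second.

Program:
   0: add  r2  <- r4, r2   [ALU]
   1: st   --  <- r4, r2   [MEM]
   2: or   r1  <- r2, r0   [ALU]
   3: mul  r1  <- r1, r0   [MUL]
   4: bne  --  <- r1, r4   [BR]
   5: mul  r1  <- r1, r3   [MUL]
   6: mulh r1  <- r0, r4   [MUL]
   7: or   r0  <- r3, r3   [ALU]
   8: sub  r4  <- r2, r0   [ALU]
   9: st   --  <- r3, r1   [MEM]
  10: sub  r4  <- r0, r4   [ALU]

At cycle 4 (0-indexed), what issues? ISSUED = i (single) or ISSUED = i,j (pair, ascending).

0. add.ALU @i0  | RAW r2
1. st.MEM;or.ALU @i1+i2  | dual
2. mul.MUL @i3  | no-port MUL/BR
3. bne.BR @i4  | no-port BR/MUL
4. mul.MUL @i5  | no-port MUL/MUL
5. mulh.MUL;or.ALU @i6+i7  | dual
6. sub.ALU;st.MEM @i8+i9  | dual
7. sub.ALU @i10  | tail

ISSUED = 5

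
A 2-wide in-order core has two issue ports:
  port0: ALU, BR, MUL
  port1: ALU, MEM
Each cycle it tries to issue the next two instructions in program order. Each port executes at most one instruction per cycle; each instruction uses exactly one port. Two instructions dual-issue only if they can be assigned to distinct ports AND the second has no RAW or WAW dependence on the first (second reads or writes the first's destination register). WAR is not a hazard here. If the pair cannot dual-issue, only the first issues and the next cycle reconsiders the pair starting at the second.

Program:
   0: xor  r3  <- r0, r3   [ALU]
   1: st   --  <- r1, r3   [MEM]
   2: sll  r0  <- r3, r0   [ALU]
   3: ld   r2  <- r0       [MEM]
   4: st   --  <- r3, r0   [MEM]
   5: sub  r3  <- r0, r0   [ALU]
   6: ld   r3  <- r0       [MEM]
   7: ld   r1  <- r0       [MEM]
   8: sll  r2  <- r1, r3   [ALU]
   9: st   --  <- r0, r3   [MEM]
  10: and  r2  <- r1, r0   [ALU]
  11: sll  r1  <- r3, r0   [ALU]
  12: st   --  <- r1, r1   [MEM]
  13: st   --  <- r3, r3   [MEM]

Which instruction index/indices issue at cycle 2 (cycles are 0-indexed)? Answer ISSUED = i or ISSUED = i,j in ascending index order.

ISSUED = 3

0. xor @i0  | RAW r3
1. st sll @i1,i2  | pair
2. ld @i3  | no-port MEM/MEM
3. st sub @i4,i5  | pair
4. ld @i6  | no-port MEM/MEM
5. ld @i7  | RAW r1
6. sll st @i8,i9  | pair
7. and sll @i10,i11  | pair
8. st @i12  | no-port MEM/MEM
9. st @i13  | tail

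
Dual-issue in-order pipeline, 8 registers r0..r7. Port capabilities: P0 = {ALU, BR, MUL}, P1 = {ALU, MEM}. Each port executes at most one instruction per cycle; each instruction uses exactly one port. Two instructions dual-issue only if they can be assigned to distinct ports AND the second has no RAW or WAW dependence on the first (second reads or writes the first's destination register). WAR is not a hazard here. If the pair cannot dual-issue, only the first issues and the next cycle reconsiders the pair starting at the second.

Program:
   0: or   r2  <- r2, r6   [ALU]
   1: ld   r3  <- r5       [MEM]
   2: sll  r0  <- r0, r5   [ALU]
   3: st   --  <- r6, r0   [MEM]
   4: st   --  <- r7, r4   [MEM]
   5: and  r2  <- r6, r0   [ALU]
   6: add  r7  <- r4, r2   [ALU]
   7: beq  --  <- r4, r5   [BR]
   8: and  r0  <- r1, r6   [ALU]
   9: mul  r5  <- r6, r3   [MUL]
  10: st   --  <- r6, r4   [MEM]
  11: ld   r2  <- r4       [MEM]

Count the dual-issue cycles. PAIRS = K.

  cy0 -> i0/i1 (or ld) dual
  cy1 -> i2 (sll) RAW r0
  cy2 -> i3 (st) no-port MEM/MEM
  cy3 -> i4/i5 (st and) dual
  cy4 -> i6/i7 (add beq) dual
  cy5 -> i8/i9 (and mul) dual
  cy6 -> i10 (st) no-port MEM/MEM
  cy7 -> i11 (ld) tail

PAIRS = 4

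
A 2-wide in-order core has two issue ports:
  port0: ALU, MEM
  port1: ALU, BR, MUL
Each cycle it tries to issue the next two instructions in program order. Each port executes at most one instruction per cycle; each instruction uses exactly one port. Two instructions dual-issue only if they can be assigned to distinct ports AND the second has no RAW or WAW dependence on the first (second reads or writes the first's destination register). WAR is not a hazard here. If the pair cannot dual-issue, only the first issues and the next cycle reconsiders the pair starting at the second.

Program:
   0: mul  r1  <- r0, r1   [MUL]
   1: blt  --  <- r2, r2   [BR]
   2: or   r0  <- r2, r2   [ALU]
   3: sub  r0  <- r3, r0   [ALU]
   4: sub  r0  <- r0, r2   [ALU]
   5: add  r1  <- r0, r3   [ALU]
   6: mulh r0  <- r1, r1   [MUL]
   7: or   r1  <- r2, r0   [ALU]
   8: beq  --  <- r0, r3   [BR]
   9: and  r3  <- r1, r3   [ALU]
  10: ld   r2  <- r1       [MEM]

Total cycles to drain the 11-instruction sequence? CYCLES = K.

CYCLES = 8

#0 head=0: mul.MUL i0 no-port MUL/BR
#1 head=1: blt.BR;or.ALU i1&i2 dual
#2 head=3: sub.ALU i3 RAW+WAW r0
#3 head=4: sub.ALU i4 RAW r0
#4 head=5: add.ALU i5 RAW r1
#5 head=6: mulh.MUL i6 RAW r0
#6 head=7: or.ALU;beq.BR i7&i8 dual
#7 head=9: and.ALU;ld.MEM i9&i10 dual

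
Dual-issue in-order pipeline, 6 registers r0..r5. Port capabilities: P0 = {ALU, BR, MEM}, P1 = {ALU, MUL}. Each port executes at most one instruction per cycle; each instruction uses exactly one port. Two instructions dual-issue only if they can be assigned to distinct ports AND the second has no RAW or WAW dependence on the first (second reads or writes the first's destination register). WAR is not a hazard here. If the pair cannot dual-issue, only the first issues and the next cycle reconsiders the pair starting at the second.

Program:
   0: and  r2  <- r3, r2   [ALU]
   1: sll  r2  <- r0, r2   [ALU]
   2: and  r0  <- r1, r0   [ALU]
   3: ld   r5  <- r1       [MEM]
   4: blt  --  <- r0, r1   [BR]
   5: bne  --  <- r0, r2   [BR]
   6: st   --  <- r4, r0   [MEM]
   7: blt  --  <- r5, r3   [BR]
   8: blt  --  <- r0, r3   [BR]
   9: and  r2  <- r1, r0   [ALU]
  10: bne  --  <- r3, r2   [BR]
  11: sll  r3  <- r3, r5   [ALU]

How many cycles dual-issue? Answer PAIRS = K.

PAIRS = 3

[0] i0  and  -- RAW+WAW r2
[1] i1,i2  sll/and  -- 2-wide
[2] i3  ld  -- no-port MEM/BR
[3] i4  blt  -- no-port BR/BR
[4] i5  bne  -- no-port BR/MEM
[5] i6  st  -- no-port MEM/BR
[6] i7  blt  -- no-port BR/BR
[7] i8,i9  blt/and  -- 2-wide
[8] i10,i11  bne/sll  -- 2-wide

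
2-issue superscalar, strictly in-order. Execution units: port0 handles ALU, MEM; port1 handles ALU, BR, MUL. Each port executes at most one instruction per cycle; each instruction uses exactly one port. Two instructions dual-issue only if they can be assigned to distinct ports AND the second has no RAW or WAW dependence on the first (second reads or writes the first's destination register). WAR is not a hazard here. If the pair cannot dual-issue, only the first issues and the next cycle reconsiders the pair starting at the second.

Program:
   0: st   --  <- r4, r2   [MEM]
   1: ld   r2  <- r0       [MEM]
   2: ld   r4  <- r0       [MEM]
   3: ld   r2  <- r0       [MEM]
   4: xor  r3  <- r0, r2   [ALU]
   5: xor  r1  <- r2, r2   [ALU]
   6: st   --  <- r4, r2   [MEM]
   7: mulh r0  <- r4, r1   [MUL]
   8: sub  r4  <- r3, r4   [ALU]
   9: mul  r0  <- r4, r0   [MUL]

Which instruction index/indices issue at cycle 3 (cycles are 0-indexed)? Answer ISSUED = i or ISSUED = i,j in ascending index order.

ISSUED = 3

t=0 i0:st ; no-port MEM/MEM
t=1 i1:ld ; no-port MEM/MEM
t=2 i2:ld ; no-port MEM/MEM
t=3 i3:ld ; RAW r2
t=4 i4/i5:xor/xor ; pair
t=5 i6/i7:st/mulh ; pair
t=6 i8:sub ; RAW r4
t=7 i9:mul ; tail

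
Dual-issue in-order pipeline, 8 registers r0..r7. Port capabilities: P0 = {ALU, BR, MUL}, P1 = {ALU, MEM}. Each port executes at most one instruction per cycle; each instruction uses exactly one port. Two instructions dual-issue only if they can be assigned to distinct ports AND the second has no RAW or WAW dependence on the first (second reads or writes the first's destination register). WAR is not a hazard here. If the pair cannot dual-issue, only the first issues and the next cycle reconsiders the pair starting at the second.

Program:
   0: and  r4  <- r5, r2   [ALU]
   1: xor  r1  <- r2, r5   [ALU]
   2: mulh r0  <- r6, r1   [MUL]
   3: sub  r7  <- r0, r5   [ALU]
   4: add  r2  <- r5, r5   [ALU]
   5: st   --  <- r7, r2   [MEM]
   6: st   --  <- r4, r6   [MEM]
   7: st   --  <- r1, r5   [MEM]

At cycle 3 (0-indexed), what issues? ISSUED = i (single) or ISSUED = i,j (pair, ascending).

t=0 i0/i1:and xor ; pair
t=1 i2:mulh ; RAW r0
t=2 i3/i4:sub add ; pair
t=3 i5:st ; no-port MEM/MEM
t=4 i6:st ; no-port MEM/MEM
t=5 i7:st ; tail

ISSUED = 5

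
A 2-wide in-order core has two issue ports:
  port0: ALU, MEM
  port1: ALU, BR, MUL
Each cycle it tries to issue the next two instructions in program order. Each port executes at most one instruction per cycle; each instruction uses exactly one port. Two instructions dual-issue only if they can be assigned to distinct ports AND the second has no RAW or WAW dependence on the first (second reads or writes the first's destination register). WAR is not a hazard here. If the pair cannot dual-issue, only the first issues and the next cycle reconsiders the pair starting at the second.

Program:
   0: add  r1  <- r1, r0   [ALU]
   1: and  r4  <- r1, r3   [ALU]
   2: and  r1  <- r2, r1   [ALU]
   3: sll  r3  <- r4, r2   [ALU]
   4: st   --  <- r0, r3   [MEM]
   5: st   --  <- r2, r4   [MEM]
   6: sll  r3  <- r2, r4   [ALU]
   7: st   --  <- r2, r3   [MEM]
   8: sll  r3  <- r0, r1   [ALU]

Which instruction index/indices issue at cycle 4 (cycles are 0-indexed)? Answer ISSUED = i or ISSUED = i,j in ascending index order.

t=0 i0:add.ALU ; RAW r1
t=1 i1,i2:and.ALU+and.ALU ; dual
t=2 i3:sll.ALU ; RAW r3
t=3 i4:st.MEM ; no-port MEM/MEM
t=4 i5,i6:st.MEM+sll.ALU ; dual
t=5 i7,i8:st.MEM+sll.ALU ; dual

ISSUED = 5,6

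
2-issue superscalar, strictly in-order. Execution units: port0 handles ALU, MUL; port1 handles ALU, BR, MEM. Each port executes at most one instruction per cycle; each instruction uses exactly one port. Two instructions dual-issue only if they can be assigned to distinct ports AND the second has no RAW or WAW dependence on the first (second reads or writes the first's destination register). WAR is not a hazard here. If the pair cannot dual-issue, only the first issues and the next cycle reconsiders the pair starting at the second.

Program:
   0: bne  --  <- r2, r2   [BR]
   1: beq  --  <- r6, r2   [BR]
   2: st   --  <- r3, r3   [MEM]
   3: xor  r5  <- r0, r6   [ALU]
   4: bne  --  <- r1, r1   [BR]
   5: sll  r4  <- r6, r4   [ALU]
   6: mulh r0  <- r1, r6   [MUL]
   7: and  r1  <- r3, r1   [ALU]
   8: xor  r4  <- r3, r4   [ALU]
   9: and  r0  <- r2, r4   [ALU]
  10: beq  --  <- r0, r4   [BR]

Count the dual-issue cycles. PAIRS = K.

t=0 i0:bne ; no-port BR/BR
t=1 i1:beq ; no-port BR/MEM
t=2 i2,i3:st/xor ; pair
t=3 i4,i5:bne/sll ; pair
t=4 i6,i7:mulh/and ; pair
t=5 i8:xor ; RAW r4
t=6 i9:and ; RAW r0
t=7 i10:beq ; tail

PAIRS = 3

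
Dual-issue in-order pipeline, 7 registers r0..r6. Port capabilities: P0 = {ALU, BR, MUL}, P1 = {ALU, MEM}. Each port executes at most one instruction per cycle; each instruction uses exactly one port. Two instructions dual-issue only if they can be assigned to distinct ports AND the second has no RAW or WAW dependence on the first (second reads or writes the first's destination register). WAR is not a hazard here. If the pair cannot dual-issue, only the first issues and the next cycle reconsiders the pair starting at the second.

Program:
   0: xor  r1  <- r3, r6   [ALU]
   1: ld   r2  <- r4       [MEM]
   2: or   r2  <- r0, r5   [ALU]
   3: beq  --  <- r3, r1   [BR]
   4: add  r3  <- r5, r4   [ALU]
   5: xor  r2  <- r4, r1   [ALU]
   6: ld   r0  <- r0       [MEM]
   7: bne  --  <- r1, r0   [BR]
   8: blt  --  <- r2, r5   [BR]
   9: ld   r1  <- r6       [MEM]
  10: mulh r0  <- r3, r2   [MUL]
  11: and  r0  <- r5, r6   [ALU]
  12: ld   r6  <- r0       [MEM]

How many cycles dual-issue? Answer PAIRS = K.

PAIRS = 4

#0 head=0: xor.ALU/ld.MEM i0,i1 2-wide
#1 head=2: or.ALU/beq.BR i2,i3 2-wide
#2 head=4: add.ALU/xor.ALU i4,i5 2-wide
#3 head=6: ld.MEM i6 RAW r0
#4 head=7: bne.BR i7 no-port BR/BR
#5 head=8: blt.BR/ld.MEM i8,i9 2-wide
#6 head=10: mulh.MUL i10 WAW r0
#7 head=11: and.ALU i11 RAW r0
#8 head=12: ld.MEM i12 tail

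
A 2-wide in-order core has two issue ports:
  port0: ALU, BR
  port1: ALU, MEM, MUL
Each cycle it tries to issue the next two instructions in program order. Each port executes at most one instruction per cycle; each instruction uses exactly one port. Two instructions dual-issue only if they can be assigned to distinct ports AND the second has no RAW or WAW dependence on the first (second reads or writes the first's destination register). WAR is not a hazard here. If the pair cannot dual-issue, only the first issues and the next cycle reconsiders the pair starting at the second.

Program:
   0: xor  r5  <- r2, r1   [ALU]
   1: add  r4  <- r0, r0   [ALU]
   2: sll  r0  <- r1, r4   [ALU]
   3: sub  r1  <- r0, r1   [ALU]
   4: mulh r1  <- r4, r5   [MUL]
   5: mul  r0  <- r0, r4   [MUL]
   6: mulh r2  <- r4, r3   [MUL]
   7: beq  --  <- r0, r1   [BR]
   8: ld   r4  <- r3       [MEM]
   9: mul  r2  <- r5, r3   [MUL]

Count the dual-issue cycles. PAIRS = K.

c0: i0,i1 xor;add  pair
c1: i2 sll  RAW r0
c2: i3 sub  WAW r1
c3: i4 mulh  no-port MUL/MUL
c4: i5 mul  no-port MUL/MUL
c5: i6,i7 mulh;beq  pair
c6: i8 ld  no-port MEM/MUL
c7: i9 mul  tail

PAIRS = 2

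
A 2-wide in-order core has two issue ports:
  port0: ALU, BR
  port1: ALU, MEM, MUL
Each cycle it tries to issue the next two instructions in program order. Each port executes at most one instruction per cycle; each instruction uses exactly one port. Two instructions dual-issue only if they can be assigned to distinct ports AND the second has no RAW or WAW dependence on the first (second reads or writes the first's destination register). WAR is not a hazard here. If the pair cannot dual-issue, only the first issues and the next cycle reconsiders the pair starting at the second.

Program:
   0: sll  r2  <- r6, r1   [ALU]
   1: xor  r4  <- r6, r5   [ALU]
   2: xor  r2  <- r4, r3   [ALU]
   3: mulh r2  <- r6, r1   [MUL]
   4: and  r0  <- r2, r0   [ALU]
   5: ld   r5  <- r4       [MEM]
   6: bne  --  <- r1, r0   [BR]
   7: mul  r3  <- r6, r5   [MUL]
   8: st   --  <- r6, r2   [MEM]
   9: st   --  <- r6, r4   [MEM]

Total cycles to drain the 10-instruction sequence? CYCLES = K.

0. sll.ALU xor.ALU @i0/i1  | dual
1. xor.ALU @i2  | WAW r2
2. mulh.MUL @i3  | RAW r2
3. and.ALU ld.MEM @i4/i5  | dual
4. bne.BR mul.MUL @i6/i7  | dual
5. st.MEM @i8  | no-port MEM/MEM
6. st.MEM @i9  | tail

CYCLES = 7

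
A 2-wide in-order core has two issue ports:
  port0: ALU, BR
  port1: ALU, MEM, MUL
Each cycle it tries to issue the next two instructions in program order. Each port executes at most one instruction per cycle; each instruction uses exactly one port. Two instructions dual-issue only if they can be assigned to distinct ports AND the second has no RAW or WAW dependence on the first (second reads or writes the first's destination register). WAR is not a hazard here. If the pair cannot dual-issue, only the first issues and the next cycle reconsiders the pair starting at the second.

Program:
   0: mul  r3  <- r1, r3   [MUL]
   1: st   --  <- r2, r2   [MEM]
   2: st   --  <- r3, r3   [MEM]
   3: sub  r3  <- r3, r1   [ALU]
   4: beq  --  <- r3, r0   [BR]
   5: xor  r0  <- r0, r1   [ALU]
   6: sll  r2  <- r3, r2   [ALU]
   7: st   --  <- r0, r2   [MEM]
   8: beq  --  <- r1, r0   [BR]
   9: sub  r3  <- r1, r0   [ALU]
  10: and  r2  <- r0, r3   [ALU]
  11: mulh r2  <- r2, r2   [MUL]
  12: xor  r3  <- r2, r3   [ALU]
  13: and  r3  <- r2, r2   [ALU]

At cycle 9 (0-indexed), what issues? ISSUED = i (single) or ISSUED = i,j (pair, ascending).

ISSUED = 12

[0] i0  mul.MUL  -- no-port MUL/MEM
[1] i1  st.MEM  -- no-port MEM/MEM
[2] i2&i3  st.MEM;sub.ALU  -- 2-wide
[3] i4&i5  beq.BR;xor.ALU  -- 2-wide
[4] i6  sll.ALU  -- RAW r2
[5] i7&i8  st.MEM;beq.BR  -- 2-wide
[6] i9  sub.ALU  -- RAW r3
[7] i10  and.ALU  -- RAW+WAW r2
[8] i11  mulh.MUL  -- RAW r2
[9] i12  xor.ALU  -- WAW r3
[10] i13  and.ALU  -- tail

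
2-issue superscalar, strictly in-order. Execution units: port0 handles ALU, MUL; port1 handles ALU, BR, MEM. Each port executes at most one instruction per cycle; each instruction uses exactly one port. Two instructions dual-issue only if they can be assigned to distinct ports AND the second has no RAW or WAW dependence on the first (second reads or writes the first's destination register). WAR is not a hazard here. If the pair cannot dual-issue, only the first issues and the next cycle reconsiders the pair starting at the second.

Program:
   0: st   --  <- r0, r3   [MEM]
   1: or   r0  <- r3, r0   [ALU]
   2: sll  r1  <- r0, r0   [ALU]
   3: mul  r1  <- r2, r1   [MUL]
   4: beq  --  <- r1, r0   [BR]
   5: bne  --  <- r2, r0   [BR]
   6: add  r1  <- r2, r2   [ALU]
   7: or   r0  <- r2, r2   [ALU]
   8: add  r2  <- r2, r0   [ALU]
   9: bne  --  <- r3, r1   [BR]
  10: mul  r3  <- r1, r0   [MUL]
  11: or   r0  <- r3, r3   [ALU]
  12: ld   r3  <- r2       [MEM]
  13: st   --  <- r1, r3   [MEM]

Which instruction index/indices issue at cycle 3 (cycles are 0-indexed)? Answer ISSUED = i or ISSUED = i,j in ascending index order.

[0] i0&i1  st.MEM/or.ALU  -- pair
[1] i2  sll.ALU  -- RAW+WAW r1
[2] i3  mul.MUL  -- RAW r1
[3] i4  beq.BR  -- no-port BR/BR
[4] i5&i6  bne.BR/add.ALU  -- pair
[5] i7  or.ALU  -- RAW r0
[6] i8&i9  add.ALU/bne.BR  -- pair
[7] i10  mul.MUL  -- RAW r3
[8] i11&i12  or.ALU/ld.MEM  -- pair
[9] i13  st.MEM  -- tail

ISSUED = 4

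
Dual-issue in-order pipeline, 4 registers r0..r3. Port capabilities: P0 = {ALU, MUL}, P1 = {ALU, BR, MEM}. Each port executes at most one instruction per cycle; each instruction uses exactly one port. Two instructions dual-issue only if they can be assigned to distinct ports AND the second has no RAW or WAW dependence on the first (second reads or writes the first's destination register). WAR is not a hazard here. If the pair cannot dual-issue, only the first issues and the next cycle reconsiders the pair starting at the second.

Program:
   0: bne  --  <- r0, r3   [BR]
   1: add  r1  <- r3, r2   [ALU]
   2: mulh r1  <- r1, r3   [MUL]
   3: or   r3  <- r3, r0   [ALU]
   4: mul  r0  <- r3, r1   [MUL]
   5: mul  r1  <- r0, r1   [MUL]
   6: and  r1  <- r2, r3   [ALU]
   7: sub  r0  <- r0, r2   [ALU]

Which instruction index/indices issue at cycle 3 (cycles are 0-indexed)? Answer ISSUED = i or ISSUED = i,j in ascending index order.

[0] i0+i1  bne.BR;add.ALU  -- 2-wide
[1] i2+i3  mulh.MUL;or.ALU  -- 2-wide
[2] i4  mul.MUL  -- no-port MUL/MUL
[3] i5  mul.MUL  -- WAW r1
[4] i6+i7  and.ALU;sub.ALU  -- 2-wide

ISSUED = 5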